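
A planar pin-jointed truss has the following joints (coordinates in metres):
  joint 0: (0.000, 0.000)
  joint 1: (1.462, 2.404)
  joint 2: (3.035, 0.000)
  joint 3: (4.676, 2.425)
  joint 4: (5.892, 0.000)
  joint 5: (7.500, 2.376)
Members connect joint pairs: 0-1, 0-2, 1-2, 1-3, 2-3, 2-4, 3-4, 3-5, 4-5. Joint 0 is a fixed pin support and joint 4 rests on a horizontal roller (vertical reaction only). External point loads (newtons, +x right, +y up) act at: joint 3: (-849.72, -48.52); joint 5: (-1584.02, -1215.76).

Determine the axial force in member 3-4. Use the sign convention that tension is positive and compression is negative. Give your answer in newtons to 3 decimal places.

N=6 nodes, M=9 members, R=3 reactions → 2N=12, M+R=12
member 0 (0-1): L=2.8137, (cx,cy)=(0.5196,0.8544)
member 1 (0-2): L=3.0350, (cx,cy)=(1.0000,0.0000)
member 2 (1-2): L=2.8729, (cx,cy)=(0.5475,-0.8368)
member 3 (1-3): L=3.2141, (cx,cy)=(1.0000,0.0065)
member 4 (2-3): L=2.9281, (cx,cy)=(0.5604,0.8282)
member 5 (2-4): L=2.8570, (cx,cy)=(1.0000,0.0000)
member 6 (3-4): L=2.7128, (cx,cy)=(0.4482,-0.8939)
member 7 (3-5): L=2.8244, (cx,cy)=(0.9998,-0.0173)
member 8 (4-5): L=2.8690, (cx,cy)=(0.5605,0.8282)
solve A·x = −loads:
  F[0-1] = -780.3225 N (compression)
  F[0-2] = -2028.2777 N (compression)
  F[1-2] = +790.2080 N (tension)
  F[1-3] = -838.1433 N (compression)
  F[2-3] = -798.4047 N (compression)
  F[2-4] = -1148.1564 N (compression)
  F[3-4] = +706.1624 N (tension)
  F[3-5] = -752.5109 N (compression)
  F[4-5] = -1483.7729 N (compression)
  Rx@0 = +2433.7400 N
  Ry@0 = +666.7109 N
  Ry@4 = +597.5691 N

706.162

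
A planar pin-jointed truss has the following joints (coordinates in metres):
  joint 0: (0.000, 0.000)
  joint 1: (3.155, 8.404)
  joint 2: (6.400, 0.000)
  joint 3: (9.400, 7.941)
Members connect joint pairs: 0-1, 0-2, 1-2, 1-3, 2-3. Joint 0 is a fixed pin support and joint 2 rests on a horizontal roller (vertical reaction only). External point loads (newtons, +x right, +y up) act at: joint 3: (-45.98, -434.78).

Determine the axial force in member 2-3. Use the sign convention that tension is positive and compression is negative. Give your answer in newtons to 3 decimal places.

N=4 nodes, M=5 members, R=3 reactions → 2N=8, M+R=8
member 0 (0-1): L=8.9767, (cx,cy)=(0.3515,0.9362)
member 1 (0-2): L=6.4000, (cx,cy)=(1.0000,0.0000)
member 2 (1-2): L=9.0087, (cx,cy)=(0.3602,-0.9329)
member 3 (1-3): L=6.2621, (cx,cy)=(0.9973,-0.0739)
member 4 (2-3): L=8.4888, (cx,cy)=(0.3534,0.9355)
solve A·x = −loads:
  F[0-1] = +156.7527 N (tension)
  F[0-2] = -101.0731 N (compression)
  F[1-2] = -166.4555 N (compression)
  F[1-3] = +115.3672 N (tension)
  F[2-3] = -455.6537 N (compression)
  Rx@0 = +45.9800 N
  Ry@0 = -146.7520 N
  Ry@2 = +581.5320 N

-455.654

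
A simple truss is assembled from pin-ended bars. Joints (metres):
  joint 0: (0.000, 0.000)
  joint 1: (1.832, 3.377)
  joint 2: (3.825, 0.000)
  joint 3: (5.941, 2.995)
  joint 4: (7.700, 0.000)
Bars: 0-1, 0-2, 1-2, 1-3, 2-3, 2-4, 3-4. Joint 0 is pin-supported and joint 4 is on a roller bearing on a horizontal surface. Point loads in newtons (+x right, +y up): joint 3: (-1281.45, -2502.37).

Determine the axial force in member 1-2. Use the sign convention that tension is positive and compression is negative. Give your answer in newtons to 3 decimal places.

1380.971

N=5 nodes, M=7 members, R=3 reactions → 2N=10, M+R=10
member 0 (0-1): L=3.8419, (cx,cy)=(0.4768,0.8790)
member 1 (0-2): L=3.8250, (cx,cy)=(1.0000,0.0000)
member 2 (1-2): L=3.9212, (cx,cy)=(0.5083,-0.8612)
member 3 (1-3): L=4.1267, (cx,cy)=(0.9957,-0.0926)
member 4 (2-3): L=3.6671, (cx,cy)=(0.5770,0.8167)
member 5 (2-4): L=3.8750, (cx,cy)=(1.0000,0.0000)
member 6 (3-4): L=3.4733, (cx,cy)=(0.5064,-0.8623)
solve A·x = −loads:
  F[0-1] = -1217.4001 N (compression)
  F[0-2] = -700.9390 N (compression)
  F[1-2] = +1380.9707 N (tension)
  F[1-3] = -1287.9284 N (compression)
  F[2-3] = -1456.1797 N (compression)
  F[2-4] = +841.2017 N (tension)
  F[3-4] = -1661.0468 N (compression)
  Rx@0 = +1281.4500 N
  Ry@0 = +1070.0794 N
  Ry@4 = +1432.2906 N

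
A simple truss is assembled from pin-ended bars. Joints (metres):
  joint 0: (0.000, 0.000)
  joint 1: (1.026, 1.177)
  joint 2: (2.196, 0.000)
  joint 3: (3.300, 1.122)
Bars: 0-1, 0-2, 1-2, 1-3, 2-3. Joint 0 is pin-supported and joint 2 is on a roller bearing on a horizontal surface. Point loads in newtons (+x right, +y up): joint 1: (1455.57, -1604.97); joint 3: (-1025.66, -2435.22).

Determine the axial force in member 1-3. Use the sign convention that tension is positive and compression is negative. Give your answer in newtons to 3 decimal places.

N=4 nodes, M=5 members, R=3 reactions → 2N=8, M+R=8
member 0 (0-1): L=1.5614, (cx,cy)=(0.6571,0.7538)
member 1 (0-2): L=2.1960, (cx,cy)=(1.0000,0.0000)
member 2 (1-2): L=1.6596, (cx,cy)=(0.7050,-0.7092)
member 3 (1-3): L=2.2747, (cx,cy)=(0.9997,-0.0242)
member 4 (2-3): L=1.5741, (cx,cy)=(0.7014,0.7128)
solve A·x = −loads:
  F[0-1] = +829.4790 N (tension)
  F[0-2] = -115.1389 N (compression)
  F[1-2] = -3190.3163 N (compression)
  F[1-3] = +1339.0264 N (tension)
  F[2-3] = -3370.9858 N (compression)
  Rx@0 = -429.9100 N
  Ry@0 = -625.2656 N
  Ry@2 = +4665.4556 N

1339.026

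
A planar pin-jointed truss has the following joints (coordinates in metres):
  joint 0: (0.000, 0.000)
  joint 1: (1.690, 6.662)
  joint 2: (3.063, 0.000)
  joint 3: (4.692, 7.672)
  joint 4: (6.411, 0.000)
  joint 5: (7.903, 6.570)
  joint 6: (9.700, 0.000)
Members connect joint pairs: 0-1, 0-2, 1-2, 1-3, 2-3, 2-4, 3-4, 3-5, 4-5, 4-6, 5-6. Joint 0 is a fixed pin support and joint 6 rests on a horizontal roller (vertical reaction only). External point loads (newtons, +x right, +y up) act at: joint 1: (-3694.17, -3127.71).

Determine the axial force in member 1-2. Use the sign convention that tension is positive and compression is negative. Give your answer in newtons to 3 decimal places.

N=7 nodes, M=11 members, R=3 reactions → 2N=14, M+R=14
member 0 (0-1): L=6.8730, (cx,cy)=(0.2459,0.9693)
member 1 (0-2): L=3.0630, (cx,cy)=(1.0000,0.0000)
member 2 (1-2): L=6.8020, (cx,cy)=(0.2019,-0.9794)
member 3 (1-3): L=3.1673, (cx,cy)=(0.9478,0.3189)
member 4 (2-3): L=7.8430, (cx,cy)=(0.2077,0.9782)
member 5 (2-4): L=3.3480, (cx,cy)=(1.0000,0.0000)
member 6 (3-4): L=7.8622, (cx,cy)=(0.2186,-0.9758)
member 7 (3-5): L=3.3948, (cx,cy)=(0.9458,-0.3246)
member 8 (4-5): L=6.7373, (cx,cy)=(0.2215,0.9752)
member 9 (4-6): L=3.2890, (cx,cy)=(1.0000,0.0000)
member 10 (5-6): L=6.8113, (cx,cy)=(0.2638,-0.9646)
solve A·x = −loads:
  F[0-1] = -5282.1222 N (compression)
  F[0-2] = -2395.3534 N (compression)
  F[1-2] = +2671.6938 N (tension)
  F[1-3] = +1958.2985 N (tension)
  F[2-3] = -2675.0355 N (compression)
  F[2-4] = -1300.4613 N (compression)
  F[3-4] = +1716.2312 N (tension)
  F[3-5] = +978.1952 N (tension)
  F[4-5] = -1717.3483 N (compression)
  F[4-6] = -544.9096 N (compression)
  F[5-6] = +2065.4171 N (tension)
  Rx@0 = +3694.1700 N
  Ry@0 = +5119.9503 N
  Ry@6 = -1992.2403 N

2671.694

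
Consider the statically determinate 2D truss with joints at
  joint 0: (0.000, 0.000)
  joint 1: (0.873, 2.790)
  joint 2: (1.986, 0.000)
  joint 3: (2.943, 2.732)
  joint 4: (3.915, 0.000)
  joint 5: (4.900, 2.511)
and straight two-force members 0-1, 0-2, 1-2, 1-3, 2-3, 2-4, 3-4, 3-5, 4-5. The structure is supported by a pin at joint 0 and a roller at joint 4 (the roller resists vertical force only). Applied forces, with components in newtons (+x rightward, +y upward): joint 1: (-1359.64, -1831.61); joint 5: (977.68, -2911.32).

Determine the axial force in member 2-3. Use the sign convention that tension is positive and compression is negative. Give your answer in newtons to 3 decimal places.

887.327

N=6 nodes, M=9 members, R=3 reactions → 2N=12, M+R=12
member 0 (0-1): L=2.9234, (cx,cy)=(0.2986,0.9544)
member 1 (0-2): L=1.9860, (cx,cy)=(1.0000,0.0000)
member 2 (1-2): L=3.0038, (cx,cy)=(0.3705,-0.9288)
member 3 (1-3): L=2.0708, (cx,cy)=(0.9996,-0.0280)
member 4 (2-3): L=2.8948, (cx,cy)=(0.3306,0.9438)
member 5 (2-4): L=1.9290, (cx,cy)=(1.0000,0.0000)
member 6 (3-4): L=2.8998, (cx,cy)=(0.3352,-0.9421)
member 7 (3-5): L=1.9694, (cx,cy)=(0.9937,-0.1122)
member 8 (4-5): L=2.6973, (cx,cy)=(0.3652,0.9309)
solve A·x = −loads:
  F[0-1] = -1081.9484 N (compression)
  F[0-2] = -58.8626 N (compression)
  F[1-2] = -901.6103 N (compression)
  F[1-3] = +1371.1537 N (tension)
  F[2-3] = +887.3268 N (tension)
  F[2-4] = -686.2830 N (compression)
  F[3-4] = -1091.3918 N (compression)
  F[3-5] = +2042.6994 N (tension)
  F[4-5] = -2881.0775 N (compression)
  Rx@0 = +381.9600 N
  Ry@0 = +1032.5794 N
  Ry@4 = +3710.3506 N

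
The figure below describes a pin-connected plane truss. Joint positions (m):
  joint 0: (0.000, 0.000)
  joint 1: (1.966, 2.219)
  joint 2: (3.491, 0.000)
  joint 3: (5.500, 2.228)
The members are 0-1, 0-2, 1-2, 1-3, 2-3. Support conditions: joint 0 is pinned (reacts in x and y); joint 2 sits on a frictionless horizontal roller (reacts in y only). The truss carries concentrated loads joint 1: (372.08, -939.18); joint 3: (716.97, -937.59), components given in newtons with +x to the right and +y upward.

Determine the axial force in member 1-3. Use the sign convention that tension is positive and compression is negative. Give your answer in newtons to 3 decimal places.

N=4 nodes, M=5 members, R=3 reactions → 2N=8, M+R=8
member 0 (0-1): L=2.9646, (cx,cy)=(0.6631,0.7485)
member 1 (0-2): L=3.4910, (cx,cy)=(1.0000,0.0000)
member 2 (1-2): L=2.6925, (cx,cy)=(0.5664,-0.8241)
member 3 (1-3): L=3.5340, (cx,cy)=(1.0000,0.0025)
member 4 (2-3): L=3.0000, (cx,cy)=(0.6697,0.7427)
solve A·x = −loads:
  F[0-1] = +1100.0596 N (tension)
  F[0-2] = +359.5469 N (tension)
  F[1-2] = -2133.8295 N (compression)
  F[1-3] = +1566.0013 N (tension)
  F[2-3] = -1267.8387 N (compression)
  Rx@0 = -1089.0500 N
  Ry@0 = -823.3811 N
  Ry@2 = +2700.1511 N

1566.001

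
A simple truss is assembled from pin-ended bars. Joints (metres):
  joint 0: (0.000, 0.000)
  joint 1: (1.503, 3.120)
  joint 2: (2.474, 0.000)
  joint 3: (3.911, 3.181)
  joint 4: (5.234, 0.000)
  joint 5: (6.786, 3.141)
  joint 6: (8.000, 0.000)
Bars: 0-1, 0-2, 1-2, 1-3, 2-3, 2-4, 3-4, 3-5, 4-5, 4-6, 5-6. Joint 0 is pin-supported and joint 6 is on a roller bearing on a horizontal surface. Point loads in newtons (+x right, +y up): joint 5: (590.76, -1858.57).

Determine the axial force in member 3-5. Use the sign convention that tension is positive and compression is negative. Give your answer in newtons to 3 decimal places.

N=7 nodes, M=11 members, R=3 reactions → 2N=14, M+R=14
member 0 (0-1): L=3.4632, (cx,cy)=(0.4340,0.9009)
member 1 (0-2): L=2.4740, (cx,cy)=(1.0000,0.0000)
member 2 (1-2): L=3.2676, (cx,cy)=(0.2972,-0.9548)
member 3 (1-3): L=2.4088, (cx,cy)=(0.9997,0.0253)
member 4 (2-3): L=3.4905, (cx,cy)=(0.4117,0.9113)
member 5 (2-4): L=2.7600, (cx,cy)=(1.0000,0.0000)
member 6 (3-4): L=3.4452, (cx,cy)=(0.3840,-0.9233)
member 7 (3-5): L=2.8753, (cx,cy)=(0.9999,-0.0139)
member 8 (4-5): L=3.5035, (cx,cy)=(0.4430,0.8965)
member 9 (4-6): L=2.7660, (cx,cy)=(1.0000,0.0000)
member 10 (5-6): L=3.3674, (cx,cy)=(0.3605,-0.9328)
solve A·x = −loads:
  F[0-1] = -55.6000 N (compression)
  F[0-2] = +614.8903 N (tension)
  F[1-2] = +51.4151 N (tension)
  F[1-3] = -39.4214 N (compression)
  F[2-3] = -53.8694 N (compression)
  F[2-4] = +652.3461 N (tension)
  F[3-4] = +55.4996 N (tension)
  F[3-5] = -82.9069 N (compression)
  F[4-5] = -57.1584 N (compression)
  F[4-6] = +698.9792 N (tension)
  F[5-6] = -1938.8576 N (compression)
  Rx@0 = -590.7600 N
  Ry@0 = +50.0909 N
  Ry@6 = +1808.4791 N

-82.907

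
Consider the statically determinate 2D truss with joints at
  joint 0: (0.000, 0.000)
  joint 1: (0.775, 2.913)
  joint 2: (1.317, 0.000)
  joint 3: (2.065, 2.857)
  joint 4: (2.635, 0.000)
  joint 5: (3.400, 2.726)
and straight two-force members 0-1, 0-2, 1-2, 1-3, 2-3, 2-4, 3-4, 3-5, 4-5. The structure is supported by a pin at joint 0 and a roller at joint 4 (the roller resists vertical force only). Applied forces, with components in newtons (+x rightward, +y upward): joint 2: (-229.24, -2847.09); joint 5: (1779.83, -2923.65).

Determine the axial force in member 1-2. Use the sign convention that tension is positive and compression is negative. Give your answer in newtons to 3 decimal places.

N=6 nodes, M=9 members, R=3 reactions → 2N=12, M+R=12
member 0 (0-1): L=3.0143, (cx,cy)=(0.2571,0.9664)
member 1 (0-2): L=1.3170, (cx,cy)=(1.0000,0.0000)
member 2 (1-2): L=2.9630, (cx,cy)=(0.1829,-0.9831)
member 3 (1-3): L=1.2912, (cx,cy)=(0.9991,-0.0434)
member 4 (2-3): L=2.9533, (cx,cy)=(0.2533,0.9674)
member 5 (2-4): L=1.3180, (cx,cy)=(1.0000,0.0000)
member 6 (3-4): L=2.9133, (cx,cy)=(0.1957,-0.9807)
member 7 (3-5): L=1.3414, (cx,cy)=(0.9952,-0.0977)
member 8 (4-5): L=2.8313, (cx,cy)=(0.2702,0.9628)
solve A·x = −loads:
  F[0-1] = +1310.0524 N (tension)
  F[0-2] = +1213.7688 N (tension)
  F[1-2] = -1313.2204 N (compression)
  F[1-3] = +577.5830 N (tension)
  F[2-3] = +4277.6293 N (tension)
  F[2-4] = +119.3679 N (tension)
  F[3-4] = -4447.3796 N (compression)
  F[3-5] = +2542.7643 N (tension)
  F[4-5] = -2778.6778 N (compression)
  Rx@0 = -1550.5900 N
  Ry@0 = -1266.0130 N
  Ry@4 = +7036.7530 N

-1313.220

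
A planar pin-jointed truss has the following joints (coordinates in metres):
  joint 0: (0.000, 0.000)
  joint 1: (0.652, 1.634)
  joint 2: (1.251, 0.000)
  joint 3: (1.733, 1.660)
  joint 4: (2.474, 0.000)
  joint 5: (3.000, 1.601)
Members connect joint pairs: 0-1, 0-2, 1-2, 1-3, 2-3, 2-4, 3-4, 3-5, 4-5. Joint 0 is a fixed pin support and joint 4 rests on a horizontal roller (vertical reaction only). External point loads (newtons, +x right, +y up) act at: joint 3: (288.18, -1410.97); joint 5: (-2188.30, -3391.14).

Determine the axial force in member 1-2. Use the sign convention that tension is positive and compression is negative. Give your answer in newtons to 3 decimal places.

N=6 nodes, M=9 members, R=3 reactions → 2N=12, M+R=12
member 0 (0-1): L=1.7593, (cx,cy)=(0.3706,0.9288)
member 1 (0-2): L=1.2510, (cx,cy)=(1.0000,0.0000)
member 2 (1-2): L=1.7403, (cx,cy)=(0.3442,-0.9389)
member 3 (1-3): L=1.0813, (cx,cy)=(0.9997,0.0240)
member 4 (2-3): L=1.7286, (cx,cy)=(0.2788,0.9603)
member 5 (2-4): L=1.2230, (cx,cy)=(1.0000,0.0000)
member 6 (3-4): L=1.8179, (cx,cy)=(0.4076,-0.9132)
member 7 (3-5): L=1.2684, (cx,cy)=(0.9989,-0.0465)
member 8 (4-5): L=1.6852, (cx,cy)=(0.3121,0.9500)
solve A·x = −loads:
  F[0-1] = -995.2356 N (compression)
  F[0-2] = -1531.2792 N (compression)
  F[1-2] = +966.5472 N (tension)
  F[1-3] = -701.7168 N (compression)
  F[2-3] = -944.9734 N (compression)
  F[2-4] = -935.1054 N (compression)
  F[3-4] = -478.9330 N (compression)
  F[3-5] = -1059.1193 N (compression)
  F[4-5] = -3621.3305 N (compression)
  Rx@0 = +1900.1200 N
  Ry@0 = +924.3648 N
  Ry@4 = +3877.7452 N

966.547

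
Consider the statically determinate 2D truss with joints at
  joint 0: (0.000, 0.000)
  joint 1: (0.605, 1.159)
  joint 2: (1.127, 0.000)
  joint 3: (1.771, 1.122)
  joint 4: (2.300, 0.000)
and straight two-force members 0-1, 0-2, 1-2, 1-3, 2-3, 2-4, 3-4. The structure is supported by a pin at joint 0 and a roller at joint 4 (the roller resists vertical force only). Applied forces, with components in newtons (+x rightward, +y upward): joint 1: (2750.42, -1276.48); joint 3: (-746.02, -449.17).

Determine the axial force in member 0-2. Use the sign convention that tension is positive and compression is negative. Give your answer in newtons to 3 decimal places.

2015.871

N=5 nodes, M=7 members, R=3 reactions → 2N=10, M+R=10
member 0 (0-1): L=1.3074, (cx,cy)=(0.4627,0.8865)
member 1 (0-2): L=1.1270, (cx,cy)=(1.0000,0.0000)
member 2 (1-2): L=1.2711, (cx,cy)=(0.4107,-0.9118)
member 3 (1-3): L=1.1666, (cx,cy)=(0.9995,-0.0317)
member 4 (2-3): L=1.2937, (cx,cy)=(0.4978,0.8673)
member 5 (2-4): L=1.1730, (cx,cy)=(1.0000,0.0000)
member 6 (3-4): L=1.2405, (cx,cy)=(0.4265,-0.9045)
solve A·x = −loads:
  F[0-1] = -24.7886 N (compression)
  F[0-2] = +2015.8709 N (tension)
  F[1-2] = -1298.3072 N (compression)
  F[1-3] = -2229.8511 N (compression)
  F[2-3] = +1364.9205 N (tension)
  F[2-4] = +803.2479 N (tension)
  F[3-4] = -1883.5382 N (compression)
  Rx@0 = -2004.4000 N
  Ry@0 = +21.9749 N
  Ry@4 = +1703.6751 N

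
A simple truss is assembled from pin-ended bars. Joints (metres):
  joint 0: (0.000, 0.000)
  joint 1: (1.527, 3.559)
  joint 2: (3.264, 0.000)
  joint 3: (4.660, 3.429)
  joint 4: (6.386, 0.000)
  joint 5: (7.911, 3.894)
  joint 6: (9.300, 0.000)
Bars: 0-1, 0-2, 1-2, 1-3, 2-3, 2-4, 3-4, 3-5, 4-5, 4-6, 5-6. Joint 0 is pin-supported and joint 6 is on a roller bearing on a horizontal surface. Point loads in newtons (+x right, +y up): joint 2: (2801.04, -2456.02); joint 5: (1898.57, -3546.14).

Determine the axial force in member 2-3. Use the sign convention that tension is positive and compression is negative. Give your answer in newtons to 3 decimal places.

N=7 nodes, M=11 members, R=3 reactions → 2N=14, M+R=14
member 0 (0-1): L=3.8728, (cx,cy)=(0.3943,0.9190)
member 1 (0-2): L=3.2640, (cx,cy)=(1.0000,0.0000)
member 2 (1-2): L=3.9603, (cx,cy)=(0.4386,-0.8987)
member 3 (1-3): L=3.1357, (cx,cy)=(0.9991,-0.0415)
member 4 (2-3): L=3.7023, (cx,cy)=(0.3771,0.9262)
member 5 (2-4): L=3.1220, (cx,cy)=(1.0000,0.0000)
member 6 (3-4): L=3.8389, (cx,cy)=(0.4496,-0.8932)
member 7 (3-5): L=3.2841, (cx,cy)=(0.9899,0.1416)
member 8 (4-5): L=4.1820, (cx,cy)=(0.3647,0.9311)
member 9 (4-6): L=2.9140, (cx,cy)=(1.0000,0.0000)
member 10 (5-6): L=4.1343, (cx,cy)=(0.3360,-0.9419)
solve A·x = −loads:
  F[0-1] = -1445.8562 N (compression)
  F[0-2] = +5269.7013 N (tension)
  F[1-2] = +1535.9535 N (tension)
  F[1-3] = -1244.8426 N (compression)
  F[2-3] = +1161.4197 N (tension)
  F[2-4] = +2704.4114 N (tension)
  F[3-4] = -1297.6682 N (compression)
  F[3-5] = -224.6622 N (compression)
  F[4-5] = +1244.8290 N (tension)
  F[4-6] = +1667.0284 N (tension)
  F[5-6] = -4961.8573 N (compression)
  Rx@0 = -4699.6100 N
  Ry@0 = +1328.7197 N
  Ry@6 = +4673.4403 N

1161.420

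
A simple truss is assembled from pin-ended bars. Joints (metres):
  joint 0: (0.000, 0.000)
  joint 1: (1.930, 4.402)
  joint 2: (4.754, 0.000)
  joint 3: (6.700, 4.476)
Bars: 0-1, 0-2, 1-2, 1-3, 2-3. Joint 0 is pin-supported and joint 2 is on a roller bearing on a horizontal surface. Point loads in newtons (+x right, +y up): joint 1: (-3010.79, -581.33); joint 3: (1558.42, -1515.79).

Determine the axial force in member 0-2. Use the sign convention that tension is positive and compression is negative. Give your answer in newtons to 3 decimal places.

-994.016

N=4 nodes, M=5 members, R=3 reactions → 2N=8, M+R=8
member 0 (0-1): L=4.8065, (cx,cy)=(0.4015,0.9158)
member 1 (0-2): L=4.7540, (cx,cy)=(1.0000,0.0000)
member 2 (1-2): L=5.2300, (cx,cy)=(0.5400,-0.8417)
member 3 (1-3): L=4.7706, (cx,cy)=(0.9999,0.0155)
member 4 (2-3): L=4.8807, (cx,cy)=(0.3987,0.9171)
solve A·x = −loads:
  F[0-1] = -1141.4925 N (compression)
  F[0-2] = -994.0162 N (compression)
  F[1-2] = +592.5365 N (tension)
  F[1-3] = +2232.7559 N (tension)
  F[2-3] = -1690.6156 N (compression)
  Rx@0 = +1452.3700 N
  Ry@0 = +1045.4266 N
  Ry@2 = +1051.6934 N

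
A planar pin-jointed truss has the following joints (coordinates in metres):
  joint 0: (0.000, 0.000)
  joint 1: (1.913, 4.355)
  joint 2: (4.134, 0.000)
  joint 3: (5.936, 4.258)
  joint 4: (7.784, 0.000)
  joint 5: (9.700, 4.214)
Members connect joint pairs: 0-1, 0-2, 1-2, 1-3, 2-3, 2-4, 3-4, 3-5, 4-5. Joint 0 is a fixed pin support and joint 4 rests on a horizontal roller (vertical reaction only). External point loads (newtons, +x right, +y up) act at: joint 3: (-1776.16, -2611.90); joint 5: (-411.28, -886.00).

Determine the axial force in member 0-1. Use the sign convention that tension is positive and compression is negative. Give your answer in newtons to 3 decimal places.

-1743.467

N=6 nodes, M=9 members, R=3 reactions → 2N=12, M+R=12
member 0 (0-1): L=4.7566, (cx,cy)=(0.4022,0.9156)
member 1 (0-2): L=4.1340, (cx,cy)=(1.0000,0.0000)
member 2 (1-2): L=4.8886, (cx,cy)=(0.4543,-0.8908)
member 3 (1-3): L=4.0242, (cx,cy)=(0.9997,-0.0241)
member 4 (2-3): L=4.6236, (cx,cy)=(0.3897,0.9209)
member 5 (2-4): L=3.6500, (cx,cy)=(1.0000,0.0000)
member 6 (3-4): L=4.6417, (cx,cy)=(0.3981,-0.9173)
member 7 (3-5): L=3.7643, (cx,cy)=(0.9999,-0.0117)
member 8 (4-5): L=4.6291, (cx,cy)=(0.4139,0.9103)
solve A·x = −loads:
  F[0-1] = -1743.4670 N (compression)
  F[0-2] = -1486.2613 N (compression)
  F[1-2] = +1833.3752 N (tension)
  F[1-3] = -1534.5599 N (compression)
  F[2-3] = -1773.4804 N (compression)
  F[2-4] = +37.8680 N (tension)
  F[3-4] = -1107.0695 N (compression)
  F[3-5] = -8.3940 N (compression)
  F[4-5] = -973.3897 N (compression)
  Rx@0 = +2187.4400 N
  Ry@0 = +1596.2536 N
  Ry@4 = +1901.6464 N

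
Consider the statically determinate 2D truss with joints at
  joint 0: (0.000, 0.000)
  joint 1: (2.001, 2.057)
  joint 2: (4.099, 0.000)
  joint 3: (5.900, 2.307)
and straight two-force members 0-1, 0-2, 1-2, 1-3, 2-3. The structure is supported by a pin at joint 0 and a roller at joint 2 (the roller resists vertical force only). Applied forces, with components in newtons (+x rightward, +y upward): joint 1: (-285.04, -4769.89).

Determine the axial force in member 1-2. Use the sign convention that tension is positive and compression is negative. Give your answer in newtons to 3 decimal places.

-3121.669

N=4 nodes, M=5 members, R=3 reactions → 2N=8, M+R=8
member 0 (0-1): L=2.8697, (cx,cy)=(0.6973,0.7168)
member 1 (0-2): L=4.0990, (cx,cy)=(1.0000,0.0000)
member 2 (1-2): L=2.9382, (cx,cy)=(0.7140,-0.7001)
member 3 (1-3): L=3.9070, (cx,cy)=(0.9980,0.0640)
member 4 (2-3): L=2.9267, (cx,cy)=(0.6154,0.7882)
solve A·x = −loads:
  F[0-1] = -3605.5205 N (compression)
  F[0-2] = +2229.0259 N (tension)
  F[1-2] = -3121.6687 N (compression)
  F[1-3] = -0.0000 N (compression)
  F[2-3] = -0.0000 N (compression)
  Rx@0 = +285.0400 N
  Ry@0 = +2584.4246 N
  Ry@2 = +2185.4654 N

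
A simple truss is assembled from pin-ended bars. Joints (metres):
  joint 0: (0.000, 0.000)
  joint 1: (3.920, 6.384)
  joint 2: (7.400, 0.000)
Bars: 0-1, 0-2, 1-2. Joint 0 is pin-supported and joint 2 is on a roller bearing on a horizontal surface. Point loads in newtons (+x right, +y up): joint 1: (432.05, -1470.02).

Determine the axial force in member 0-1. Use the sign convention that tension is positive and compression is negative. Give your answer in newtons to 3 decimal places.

N=3 nodes, M=3 members, R=3 reactions → 2N=6, M+R=6
member 0 (0-1): L=7.4915, (cx,cy)=(0.5233,0.8522)
member 1 (0-2): L=7.4000, (cx,cy)=(1.0000,0.0000)
member 2 (1-2): L=7.2709, (cx,cy)=(0.4786,-0.8780)
solve A·x = −loads:
  F[0-1] = -373.8404 N (compression)
  F[0-2] = +627.6668 N (tension)
  F[1-2] = -1311.4072 N (compression)
  Rx@0 = -432.0500 N
  Ry@0 = +318.5760 N
  Ry@2 = +1151.4440 N

-373.840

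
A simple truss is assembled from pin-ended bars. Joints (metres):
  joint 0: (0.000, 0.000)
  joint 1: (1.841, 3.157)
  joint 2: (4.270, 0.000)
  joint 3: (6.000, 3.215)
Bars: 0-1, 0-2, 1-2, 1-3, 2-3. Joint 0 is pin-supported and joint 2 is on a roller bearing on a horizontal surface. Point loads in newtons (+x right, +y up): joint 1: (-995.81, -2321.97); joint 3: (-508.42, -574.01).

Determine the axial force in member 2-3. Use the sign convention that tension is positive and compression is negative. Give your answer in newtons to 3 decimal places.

-648.653

N=4 nodes, M=5 members, R=3 reactions → 2N=8, M+R=8
member 0 (0-1): L=3.6546, (cx,cy)=(0.5038,0.8638)
member 1 (0-2): L=4.2700, (cx,cy)=(1.0000,0.0000)
member 2 (1-2): L=3.9833, (cx,cy)=(0.6098,-0.7926)
member 3 (1-3): L=4.1594, (cx,cy)=(0.9999,0.0139)
member 4 (2-3): L=3.6509, (cx,cy)=(0.4739,0.8806)
solve A·x = −loads:
  F[0-1] = -2555.2479 N (compression)
  F[0-2] = -217.0190 N (compression)
  F[1-2] = -148.1621 N (compression)
  F[1-3] = -201.0720 N (compression)
  F[2-3] = -648.6535 N (compression)
  Rx@0 = +1504.2300 N
  Ry@0 = +2207.3467 N
  Ry@2 = +688.6333 N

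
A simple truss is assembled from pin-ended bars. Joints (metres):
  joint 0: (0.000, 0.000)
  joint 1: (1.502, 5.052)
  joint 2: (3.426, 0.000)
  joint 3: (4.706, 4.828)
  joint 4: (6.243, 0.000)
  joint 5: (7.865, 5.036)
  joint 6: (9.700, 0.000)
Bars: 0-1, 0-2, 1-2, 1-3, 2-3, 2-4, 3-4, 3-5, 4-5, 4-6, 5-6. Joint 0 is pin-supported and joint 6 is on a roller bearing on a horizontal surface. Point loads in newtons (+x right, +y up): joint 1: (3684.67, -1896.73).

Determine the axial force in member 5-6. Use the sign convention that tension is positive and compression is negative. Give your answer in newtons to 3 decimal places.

N=7 nodes, M=11 members, R=3 reactions → 2N=14, M+R=14
member 0 (0-1): L=5.2706, (cx,cy)=(0.2850,0.9585)
member 1 (0-2): L=3.4260, (cx,cy)=(1.0000,0.0000)
member 2 (1-2): L=5.4060, (cx,cy)=(0.3559,-0.9345)
member 3 (1-3): L=3.2118, (cx,cy)=(0.9976,-0.0697)
member 4 (2-3): L=4.9948, (cx,cy)=(0.2563,0.9666)
member 5 (2-4): L=2.8170, (cx,cy)=(1.0000,0.0000)
member 6 (3-4): L=5.0667, (cx,cy)=(0.3034,-0.9529)
member 7 (3-5): L=3.1658, (cx,cy)=(0.9978,0.0657)
member 8 (4-5): L=5.2908, (cx,cy)=(0.3066,0.9518)
member 9 (4-6): L=3.4570, (cx,cy)=(1.0000,0.0000)
member 10 (5-6): L=5.3599, (cx,cy)=(0.3424,-0.9396)
solve A·x = −loads:
  F[0-1] = +329.7090 N (tension)
  F[0-2] = +3590.7096 N (tension)
  F[1-2] = -2156.5999 N (compression)
  F[1-3] = -2830.0603 N (compression)
  F[2-3] = +2085.0189 N (tension)
  F[2-4] = +2288.8482 N (tension)
  F[3-4] = -2429.4253 N (compression)
  F[3-5] = -1555.2417 N (compression)
  F[4-5] = +2432.0584 N (tension)
  F[4-6] = +806.2803 N (tension)
  F[5-6] = -2355.0852 N (compression)
  Rx@0 = -3684.6700 N
  Ry@0 = -316.0371 N
  Ry@6 = +2212.7671 N

-2355.085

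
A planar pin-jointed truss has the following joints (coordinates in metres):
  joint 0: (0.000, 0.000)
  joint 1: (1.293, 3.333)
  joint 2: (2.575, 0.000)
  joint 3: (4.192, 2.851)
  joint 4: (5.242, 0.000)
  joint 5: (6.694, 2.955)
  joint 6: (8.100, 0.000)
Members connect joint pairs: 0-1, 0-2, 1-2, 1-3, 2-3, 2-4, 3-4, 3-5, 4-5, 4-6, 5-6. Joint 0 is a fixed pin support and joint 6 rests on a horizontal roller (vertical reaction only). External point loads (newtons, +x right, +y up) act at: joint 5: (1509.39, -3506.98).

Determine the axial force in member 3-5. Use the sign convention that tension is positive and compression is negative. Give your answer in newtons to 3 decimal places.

N=7 nodes, M=11 members, R=3 reactions → 2N=14, M+R=14
member 0 (0-1): L=3.5750, (cx,cy)=(0.3617,0.9323)
member 1 (0-2): L=2.5750, (cx,cy)=(1.0000,0.0000)
member 2 (1-2): L=3.5711, (cx,cy)=(0.3590,-0.9333)
member 3 (1-3): L=2.9388, (cx,cy)=(0.9865,-0.1640)
member 4 (2-3): L=3.2776, (cx,cy)=(0.4933,0.8698)
member 5 (2-4): L=2.6670, (cx,cy)=(1.0000,0.0000)
member 6 (3-4): L=3.0382, (cx,cy)=(0.3456,-0.9384)
member 7 (3-5): L=2.5042, (cx,cy)=(0.9991,0.0415)
member 8 (4-5): L=3.2925, (cx,cy)=(0.4410,0.8975)
member 9 (4-6): L=2.8580, (cx,cy)=(1.0000,0.0000)
member 10 (5-6): L=3.2724, (cx,cy)=(0.4296,-0.9030)
solve A·x = −loads:
  F[0-1] = -62.3130 N (compression)
  F[0-2] = +1531.9272 N (tension)
  F[1-2] = +70.7855 N (tension)
  F[1-3] = -48.6072 N (compression)
  F[2-3] = -75.9533 N (compression)
  F[2-4] = +1594.8101 N (tension)
  F[3-4] = +57.2491 N (tension)
  F[3-5] = -105.2961 N (compression)
  F[4-5] = -59.8567 N (compression)
  F[4-6] = +1640.9925 N (tension)
  F[5-6] = -3819.3804 N (compression)
  Rx@0 = -1509.3900 N
  Ry@0 = +58.0946 N
  Ry@6 = +3448.8854 N

-105.296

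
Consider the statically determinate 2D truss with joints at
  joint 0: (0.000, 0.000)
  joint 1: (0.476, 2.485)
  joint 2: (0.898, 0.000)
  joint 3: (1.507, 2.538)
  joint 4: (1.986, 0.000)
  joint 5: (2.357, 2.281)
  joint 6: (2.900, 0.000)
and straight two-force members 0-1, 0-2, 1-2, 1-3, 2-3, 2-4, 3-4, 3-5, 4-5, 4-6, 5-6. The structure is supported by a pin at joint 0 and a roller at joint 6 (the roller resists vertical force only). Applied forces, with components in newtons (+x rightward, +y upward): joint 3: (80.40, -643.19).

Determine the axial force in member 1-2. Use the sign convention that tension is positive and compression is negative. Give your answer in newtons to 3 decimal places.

N=7 nodes, M=11 members, R=3 reactions → 2N=14, M+R=14
member 0 (0-1): L=2.5302, (cx,cy)=(0.1881,0.9821)
member 1 (0-2): L=0.8980, (cx,cy)=(1.0000,0.0000)
member 2 (1-2): L=2.5206, (cx,cy)=(0.1674,-0.9859)
member 3 (1-3): L=1.0324, (cx,cy)=(0.9987,0.0513)
member 4 (2-3): L=2.6100, (cx,cy)=(0.2333,0.9724)
member 5 (2-4): L=1.0880, (cx,cy)=(1.0000,0.0000)
member 6 (3-4): L=2.5828, (cx,cy)=(0.1855,-0.9827)
member 7 (3-5): L=0.8880, (cx,cy)=(0.9572,-0.2894)
member 8 (4-5): L=2.3110, (cx,cy)=(0.1605,0.9870)
member 9 (4-6): L=0.9140, (cx,cy)=(1.0000,0.0000)
member 10 (5-6): L=2.3447, (cx,cy)=(0.2316,-0.9728)
solve A·x = −loads:
  F[0-1] = -242.9268 N (compression)
  F[0-2] = +126.1016 N (tension)
  F[1-2] = +237.5482 N (tension)
  F[1-3] = -85.5852 N (compression)
  F[2-3] = -240.8431 N (compression)
  F[2-4] = +222.0682 N (tension)
  F[3-4] = -364.1977 N (compression)
  F[3-5] = -161.4338 N (compression)
  F[4-5] = +362.5826 N (tension)
  F[4-6] = +96.3166 N (tension)
  F[5-6] = -415.9072 N (compression)
  Rx@0 = -80.4000 N
  Ry@0 = +238.5891 N
  Ry@6 = +404.6009 N

237.548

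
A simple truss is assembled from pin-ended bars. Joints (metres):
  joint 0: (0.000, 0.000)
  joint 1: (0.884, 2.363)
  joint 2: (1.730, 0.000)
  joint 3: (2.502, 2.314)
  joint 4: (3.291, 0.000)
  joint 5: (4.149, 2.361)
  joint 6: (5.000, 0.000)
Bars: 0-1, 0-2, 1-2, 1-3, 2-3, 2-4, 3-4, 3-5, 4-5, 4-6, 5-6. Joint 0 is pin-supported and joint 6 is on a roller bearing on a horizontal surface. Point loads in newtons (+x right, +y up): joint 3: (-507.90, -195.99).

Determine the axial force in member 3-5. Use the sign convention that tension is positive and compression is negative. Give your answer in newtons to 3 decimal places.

100.234

N=7 nodes, M=11 members, R=3 reactions → 2N=14, M+R=14
member 0 (0-1): L=2.5229, (cx,cy)=(0.3504,0.9366)
member 1 (0-2): L=1.7300, (cx,cy)=(1.0000,0.0000)
member 2 (1-2): L=2.5099, (cx,cy)=(0.3371,-0.9415)
member 3 (1-3): L=1.6187, (cx,cy)=(0.9995,-0.0303)
member 4 (2-3): L=2.4394, (cx,cy)=(0.3165,0.9486)
member 5 (2-4): L=1.5610, (cx,cy)=(1.0000,0.0000)
member 6 (3-4): L=2.4448, (cx,cy)=(0.3227,-0.9465)
member 7 (3-5): L=1.6477, (cx,cy)=(0.9996,0.0285)
member 8 (4-5): L=2.5121, (cx,cy)=(0.3416,0.9399)
member 9 (4-6): L=1.7090, (cx,cy)=(1.0000,0.0000)
member 10 (5-6): L=2.5097, (cx,cy)=(0.3391,-0.9408)
solve A·x = −loads:
  F[0-1] = -355.5100 N (compression)
  F[0-2] = -383.3347 N (compression)
  F[1-2] = +361.5968 N (tension)
  F[1-3] = -246.5611 N (compression)
  F[2-3] = -358.8823 N (compression)
  F[2-4] = -147.8750 N (compression)
  F[3-4] = +147.7474 N (tension)
  F[3-5] = +100.2342 N (tension)
  F[4-5] = -148.7897 N (compression)
  F[4-6] = -49.3741 N (compression)
  F[5-6] = +145.6093 N (tension)
  Rx@0 = +507.9000 N
  Ry@0 = +332.9727 N
  Ry@6 = -136.9827 N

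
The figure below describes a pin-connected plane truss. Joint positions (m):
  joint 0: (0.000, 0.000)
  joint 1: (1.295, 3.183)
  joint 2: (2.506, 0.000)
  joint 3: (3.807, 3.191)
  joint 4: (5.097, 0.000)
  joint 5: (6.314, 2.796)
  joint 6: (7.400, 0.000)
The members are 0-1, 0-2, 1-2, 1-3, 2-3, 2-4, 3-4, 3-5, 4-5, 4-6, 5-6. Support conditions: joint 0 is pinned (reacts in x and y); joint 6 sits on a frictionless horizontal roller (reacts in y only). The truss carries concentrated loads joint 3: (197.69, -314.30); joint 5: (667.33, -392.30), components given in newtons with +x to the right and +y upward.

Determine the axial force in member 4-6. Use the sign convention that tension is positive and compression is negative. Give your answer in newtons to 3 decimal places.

N=7 nodes, M=11 members, R=3 reactions → 2N=14, M+R=14
member 0 (0-1): L=3.4364, (cx,cy)=(0.3769,0.9263)
member 1 (0-2): L=2.5060, (cx,cy)=(1.0000,0.0000)
member 2 (1-2): L=3.4056, (cx,cy)=(0.3556,-0.9346)
member 3 (1-3): L=2.5120, (cx,cy)=(1.0000,0.0032)
member 4 (2-3): L=3.4460, (cx,cy)=(0.3775,0.9260)
member 5 (2-4): L=2.5910, (cx,cy)=(1.0000,0.0000)
member 6 (3-4): L=3.4419, (cx,cy)=(0.3748,-0.9271)
member 7 (3-5): L=2.5379, (cx,cy)=(0.9878,-0.1556)
member 8 (4-5): L=3.0494, (cx,cy)=(0.3991,0.9169)
member 9 (4-6): L=2.3030, (cx,cy)=(1.0000,0.0000)
member 10 (5-6): L=2.9995, (cx,cy)=(0.3621,-0.9322)
solve A·x = −loads:
  F[0-1] = +137.3370 N (tension)
  F[0-2] = +813.2641 N (tension)
  F[1-2] = -135.7666 N (compression)
  F[1-3] = +100.0339 N (tension)
  F[2-3] = +137.0343 N (tension)
  F[2-4] = +713.2511 N (tension)
  F[3-4] = -500.2862 N (compression)
  F[3-5] = +143.3300 N (tension)
  F[4-5] = +505.8513 N (tension)
  F[4-6] = +323.8624 N (tension)
  F[5-6] = -894.4991 N (compression)
  Rx@0 = -865.0200 N
  Ry@0 = -127.2116 N
  Ry@6 = +833.8116 N

323.862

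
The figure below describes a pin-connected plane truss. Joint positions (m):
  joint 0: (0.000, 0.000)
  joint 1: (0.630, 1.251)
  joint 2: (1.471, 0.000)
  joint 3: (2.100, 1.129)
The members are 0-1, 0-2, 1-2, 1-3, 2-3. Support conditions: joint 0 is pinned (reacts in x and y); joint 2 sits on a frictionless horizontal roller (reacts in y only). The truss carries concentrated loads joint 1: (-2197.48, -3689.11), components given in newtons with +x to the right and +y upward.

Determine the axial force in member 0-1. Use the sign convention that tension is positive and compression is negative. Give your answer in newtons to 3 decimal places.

-4453.920

N=4 nodes, M=5 members, R=3 reactions → 2N=8, M+R=8
member 0 (0-1): L=1.4007, (cx,cy)=(0.4498,0.8931)
member 1 (0-2): L=1.4710, (cx,cy)=(1.0000,0.0000)
member 2 (1-2): L=1.5074, (cx,cy)=(0.5579,-0.8299)
member 3 (1-3): L=1.4751, (cx,cy)=(0.9966,-0.0827)
member 4 (2-3): L=1.2924, (cx,cy)=(0.4867,0.8736)
solve A·x = −loads:
  F[0-1] = -4453.9196 N (compression)
  F[0-2] = -194.1874 N (compression)
  F[1-2] = +348.0617 N (tension)
  F[1-3] = -0.0000 N (tension)
  F[2-3] = +0.0000 N (tension)
  Rx@0 = +2197.4800 N
  Ry@0 = +3977.9667 N
  Ry@2 = -288.8567 N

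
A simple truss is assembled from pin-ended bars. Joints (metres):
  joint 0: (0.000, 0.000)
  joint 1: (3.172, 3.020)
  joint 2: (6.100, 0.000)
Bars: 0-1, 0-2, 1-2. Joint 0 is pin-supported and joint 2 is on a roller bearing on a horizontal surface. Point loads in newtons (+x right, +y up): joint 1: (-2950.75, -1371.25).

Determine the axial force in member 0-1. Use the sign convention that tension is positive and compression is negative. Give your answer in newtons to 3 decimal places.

N=3 nodes, M=3 members, R=3 reactions → 2N=6, M+R=6
member 0 (0-1): L=4.3797, (cx,cy)=(0.7242,0.6895)
member 1 (0-2): L=6.1000, (cx,cy)=(1.0000,0.0000)
member 2 (1-2): L=4.2064, (cx,cy)=(0.6961,-0.7180)
solve A·x = −loads:
  F[0-1] = -3073.1497 N (compression)
  F[0-2] = -725.0321 N (compression)
  F[1-2] = +1041.5834 N (tension)
  Rx@0 = +2950.7500 N
  Ry@0 = +2119.0631 N
  Ry@2 = -747.8131 N

-3073.150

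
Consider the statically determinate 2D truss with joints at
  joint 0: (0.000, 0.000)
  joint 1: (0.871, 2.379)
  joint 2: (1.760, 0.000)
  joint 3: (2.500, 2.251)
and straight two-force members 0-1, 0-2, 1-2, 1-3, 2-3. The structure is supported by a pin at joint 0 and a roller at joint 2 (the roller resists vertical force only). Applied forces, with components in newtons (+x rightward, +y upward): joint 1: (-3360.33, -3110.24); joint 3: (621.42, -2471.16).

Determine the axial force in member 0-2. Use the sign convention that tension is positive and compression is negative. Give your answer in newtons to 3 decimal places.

-1172.133

N=4 nodes, M=5 members, R=3 reactions → 2N=8, M+R=8
member 0 (0-1): L=2.5334, (cx,cy)=(0.3438,0.9390)
member 1 (0-2): L=1.7600, (cx,cy)=(1.0000,0.0000)
member 2 (1-2): L=2.5397, (cx,cy)=(0.3500,-0.9367)
member 3 (1-3): L=1.6340, (cx,cy)=(0.9969,-0.0783)
member 4 (2-3): L=2.3695, (cx,cy)=(0.3123,0.9500)
solve A·x = −loads:
  F[0-1] = -4557.2032 N (compression)
  F[0-2] = -1172.1331 N (compression)
  F[1-2] = +1130.8885 N (tension)
  F[1-3] = +1402.0001 N (tension)
  F[2-3] = -2485.6593 N (compression)
  Rx@0 = +2738.9100 N
  Ry@0 = +4279.4055 N
  Ry@2 = +1301.9945 N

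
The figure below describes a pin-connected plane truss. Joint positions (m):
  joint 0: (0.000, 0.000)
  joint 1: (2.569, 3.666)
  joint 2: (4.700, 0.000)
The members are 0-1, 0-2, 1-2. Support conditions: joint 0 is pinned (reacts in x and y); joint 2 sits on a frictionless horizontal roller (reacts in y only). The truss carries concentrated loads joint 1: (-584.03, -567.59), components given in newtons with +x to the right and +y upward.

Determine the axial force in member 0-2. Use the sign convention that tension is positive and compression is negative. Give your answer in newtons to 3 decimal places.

-84.462

N=3 nodes, M=3 members, R=3 reactions → 2N=6, M+R=6
member 0 (0-1): L=4.4765, (cx,cy)=(0.5739,0.8189)
member 1 (0-2): L=4.7000, (cx,cy)=(1.0000,0.0000)
member 2 (1-2): L=4.2404, (cx,cy)=(0.5026,-0.8645)
solve A·x = −loads:
  F[0-1] = -870.5069 N (compression)
  F[0-2] = -84.4617 N (compression)
  F[1-2] = +168.0661 N (tension)
  Rx@0 = +584.0300 N
  Ry@0 = +712.8911 N
  Ry@2 = -145.3011 N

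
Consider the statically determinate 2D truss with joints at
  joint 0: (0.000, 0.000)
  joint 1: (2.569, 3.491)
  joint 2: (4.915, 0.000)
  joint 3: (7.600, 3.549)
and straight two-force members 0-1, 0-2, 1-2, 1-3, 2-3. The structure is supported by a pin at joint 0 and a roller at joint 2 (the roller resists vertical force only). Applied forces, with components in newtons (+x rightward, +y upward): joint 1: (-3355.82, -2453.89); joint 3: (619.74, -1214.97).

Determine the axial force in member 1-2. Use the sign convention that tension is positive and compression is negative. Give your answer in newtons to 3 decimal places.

N=4 nodes, M=5 members, R=3 reactions → 2N=8, M+R=8
member 0 (0-1): L=4.3344, (cx,cy)=(0.5927,0.8054)
member 1 (0-2): L=4.9150, (cx,cy)=(1.0000,0.0000)
member 2 (1-2): L=4.2060, (cx,cy)=(0.5578,-0.8300)
member 3 (1-3): L=5.0313, (cx,cy)=(0.9999,0.0115)
member 4 (2-3): L=4.4502, (cx,cy)=(0.6033,0.7975)
solve A·x = −loads:
  F[0-1] = -3033.9533 N (compression)
  F[0-2] = -937.8464 N (compression)
  F[1-2] = +9.1776 N (tension)
  F[1-3] = +1552.5706 N (tension)
  F[2-3] = -1545.9441 N (compression)
  Rx@0 = +2736.0800 N
  Ry@0 = +2443.6097 N
  Ry@2 = +1225.2503 N

9.178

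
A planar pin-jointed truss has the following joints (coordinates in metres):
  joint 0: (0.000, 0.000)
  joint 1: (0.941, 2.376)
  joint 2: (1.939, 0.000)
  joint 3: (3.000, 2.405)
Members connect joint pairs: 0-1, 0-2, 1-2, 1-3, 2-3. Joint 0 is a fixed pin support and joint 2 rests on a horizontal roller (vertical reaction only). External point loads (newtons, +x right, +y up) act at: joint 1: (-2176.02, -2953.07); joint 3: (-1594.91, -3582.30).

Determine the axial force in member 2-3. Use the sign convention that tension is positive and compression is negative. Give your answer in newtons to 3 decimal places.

-3915.191

N=4 nodes, M=5 members, R=3 reactions → 2N=8, M+R=8
member 0 (0-1): L=2.5556, (cx,cy)=(0.3682,0.9297)
member 1 (0-2): L=1.9390, (cx,cy)=(1.0000,0.0000)
member 2 (1-2): L=2.5771, (cx,cy)=(0.3873,-0.9220)
member 3 (1-3): L=2.0592, (cx,cy)=(0.9999,0.0141)
member 4 (2-3): L=2.6286, (cx,cy)=(0.4036,0.9149)
solve A·x = −loads:
  F[0-1] = -4522.1229 N (compression)
  F[0-2] = -2105.8048 N (compression)
  F[1-2] = +1357.0069 N (tension)
  F[1-3] = -14.6196 N (compression)
  F[2-3] = -3915.1910 N (compression)
  Rx@0 = +3770.9300 N
  Ry@0 = +4204.3969 N
  Ry@2 = +2330.9731 N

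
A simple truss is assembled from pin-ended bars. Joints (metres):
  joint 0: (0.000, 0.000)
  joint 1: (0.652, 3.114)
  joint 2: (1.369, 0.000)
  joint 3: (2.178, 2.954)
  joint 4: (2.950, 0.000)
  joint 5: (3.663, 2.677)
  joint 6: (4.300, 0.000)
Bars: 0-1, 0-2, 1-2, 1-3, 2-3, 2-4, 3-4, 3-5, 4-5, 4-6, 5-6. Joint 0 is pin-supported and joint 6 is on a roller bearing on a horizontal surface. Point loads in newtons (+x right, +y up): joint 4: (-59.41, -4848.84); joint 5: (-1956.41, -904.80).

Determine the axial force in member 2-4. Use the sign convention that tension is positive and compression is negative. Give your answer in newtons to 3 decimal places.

103.436

N=7 nodes, M=11 members, R=3 reactions → 2N=14, M+R=14
member 0 (0-1): L=3.1815, (cx,cy)=(0.2049,0.9788)
member 1 (0-2): L=1.3690, (cx,cy)=(1.0000,0.0000)
member 2 (1-2): L=3.1955, (cx,cy)=(0.2244,-0.9745)
member 3 (1-3): L=1.5344, (cx,cy)=(0.9945,-0.1043)
member 4 (2-3): L=3.0628, (cx,cy)=(0.2641,0.9645)
member 5 (2-4): L=1.5810, (cx,cy)=(1.0000,0.0000)
member 6 (3-4): L=3.0532, (cx,cy)=(0.2528,-0.9675)
member 7 (3-5): L=1.5106, (cx,cy)=(0.9830,-0.1834)
member 8 (4-5): L=2.7703, (cx,cy)=(0.2574,0.9663)
member 9 (4-6): L=1.3500, (cx,cy)=(1.0000,0.0000)
member 10 (5-6): L=2.7517, (cx,cy)=(0.2315,-0.9728)
solve A·x = −loads:
  F[0-1] = -2936.6535 N (compression)
  F[0-2] = -1414.0023 N (compression)
  F[1-2] = +3088.8546 N (tension)
  F[1-3] = -1301.9916 N (compression)
  F[2-3] = -3120.9361 N (compression)
  F[2-4] = +103.4358 N (tension)
  F[3-4] = +3552.6320 N (tension)
  F[3-5] = -3069.5810 N (compression)
  F[4-5] = +1460.8599 N (tension)
  F[4-6] = +685.1412 N (tension)
  F[5-6] = -2959.7075 N (compression)
  Rx@0 = +2015.8200 N
  Ry@0 = +2874.3259 N
  Ry@6 = +2879.3141 N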